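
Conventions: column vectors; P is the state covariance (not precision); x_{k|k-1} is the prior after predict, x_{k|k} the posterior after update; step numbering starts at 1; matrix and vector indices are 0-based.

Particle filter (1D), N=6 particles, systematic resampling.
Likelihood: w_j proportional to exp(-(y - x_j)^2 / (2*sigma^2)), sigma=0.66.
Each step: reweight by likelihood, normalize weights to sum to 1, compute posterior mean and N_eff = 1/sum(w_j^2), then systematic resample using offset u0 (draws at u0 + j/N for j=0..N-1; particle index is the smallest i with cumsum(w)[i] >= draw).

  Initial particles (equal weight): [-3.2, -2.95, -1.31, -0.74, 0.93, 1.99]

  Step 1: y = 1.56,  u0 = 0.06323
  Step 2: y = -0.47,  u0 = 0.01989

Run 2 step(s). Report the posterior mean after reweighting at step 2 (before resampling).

post_mean = 0.9396

step 1: w=[0.0000, 0.0000, 0.0001, 0.0016, 0.4387, 0.5596]  mean=1.5204  Neff=1.9776  idx=[4, 4, 4, 5, 5, 5]
step 2: w=[0.3303, 0.3303, 0.3303, 0.0030, 0.0030, 0.0030]  mean=0.9396  Neff=3.0548  idx=[0, 0, 1, 1, 2, 2]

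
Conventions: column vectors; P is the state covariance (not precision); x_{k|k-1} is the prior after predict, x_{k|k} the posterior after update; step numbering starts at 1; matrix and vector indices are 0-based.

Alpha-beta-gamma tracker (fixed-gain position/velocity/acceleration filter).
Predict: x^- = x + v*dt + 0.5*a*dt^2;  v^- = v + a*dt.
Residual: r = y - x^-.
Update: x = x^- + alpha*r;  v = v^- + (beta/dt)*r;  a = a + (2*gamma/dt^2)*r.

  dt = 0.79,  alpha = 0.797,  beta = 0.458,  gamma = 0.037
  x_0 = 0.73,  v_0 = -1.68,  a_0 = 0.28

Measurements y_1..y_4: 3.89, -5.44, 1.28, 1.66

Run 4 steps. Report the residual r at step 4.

resid = 1.3948

step 1: x_pred=-0.5098  r=4.3998  x^+=2.9968  v^+=1.0920  a^+=0.8017
step 2: x_pred=4.1097  r=-9.5497  x^+=-3.5014  v^+=-3.8111  a^+=-0.3306
step 3: x_pred=-6.6153  r=7.8953  x^+=-0.3228  v^+=0.5050  a^+=0.6055
step 4: x_pred=0.2652  r=1.3948  x^+=1.3769  v^+=1.7920  a^+=0.7709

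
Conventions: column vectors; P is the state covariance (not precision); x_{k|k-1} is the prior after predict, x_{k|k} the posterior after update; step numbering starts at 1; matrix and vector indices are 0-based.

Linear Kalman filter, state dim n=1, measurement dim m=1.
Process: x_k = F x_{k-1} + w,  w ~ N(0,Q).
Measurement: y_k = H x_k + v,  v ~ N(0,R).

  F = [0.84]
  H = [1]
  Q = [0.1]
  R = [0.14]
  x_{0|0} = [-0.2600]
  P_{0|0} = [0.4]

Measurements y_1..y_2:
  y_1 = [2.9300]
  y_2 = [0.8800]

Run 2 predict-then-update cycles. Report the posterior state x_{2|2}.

x_post = [1.2710]

step 1: x^-=[-0.2184]  P^-=[0.3822]  S=[0.5222]  K=[0.7319]  nu=[3.1484]  x^+=[2.0860]  P^+=[0.1025]
step 2: x^-=[1.7522]  P^-=[0.1723]  S=[0.3123]  K=[0.5517]  nu=[-0.8722]  x^+=[1.2710]  P^+=[0.0772]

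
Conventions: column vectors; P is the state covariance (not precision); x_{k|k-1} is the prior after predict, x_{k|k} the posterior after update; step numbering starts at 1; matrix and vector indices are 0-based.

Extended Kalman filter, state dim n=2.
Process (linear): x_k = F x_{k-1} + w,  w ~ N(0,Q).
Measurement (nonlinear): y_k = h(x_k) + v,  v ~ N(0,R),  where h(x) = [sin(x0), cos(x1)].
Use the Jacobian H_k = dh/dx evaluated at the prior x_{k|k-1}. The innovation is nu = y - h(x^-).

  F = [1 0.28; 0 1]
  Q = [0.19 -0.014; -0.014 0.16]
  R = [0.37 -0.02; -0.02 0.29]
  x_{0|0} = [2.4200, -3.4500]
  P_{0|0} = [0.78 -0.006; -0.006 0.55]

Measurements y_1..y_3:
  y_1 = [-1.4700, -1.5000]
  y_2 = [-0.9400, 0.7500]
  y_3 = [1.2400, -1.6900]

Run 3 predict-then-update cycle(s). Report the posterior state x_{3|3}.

x_post = [-1.4198, -3.0863]

step 1: x^-=[1.4540, -3.4500]  P^-=[1.0098 0.1340; 0.1340 0.7100]  H_jac=[0.1165 0.0000; 0.0000 -0.3035]  S=[0.3837 -0.0247; -0.0247 0.3554]  K=[0.3006 -0.0935; 0.0016 -0.6063]  nu=[-2.4632, -0.5472]  x^+=[0.7647, -3.1222]  P^+=[0.9706 0.1092; 0.1092 0.5793]
step 2: x^-=[-0.1096, -3.1222]  P^-=[1.2671 0.2574; 0.2574 0.7393]  H_jac=[0.9940 0.0000; 0.0000 0.0194]  S=[1.6220 -0.0150; -0.0150 0.2903]  K=[0.7771 0.0574; 0.1583 0.0575]  nu=[-0.8307, 1.7498]  x^+=[-0.6545, -3.1530]  P^+=[0.2881 0.0577; 0.0577 0.6980]
step 3: x^-=[-1.5374, -3.1530]  P^-=[0.5652 0.2392; 0.2392 0.8580]  H_jac=[0.0334 0.0000; 0.0000 -0.0114]  S=[0.3706 -0.0201; -0.0201 0.2901]  K=[0.0507 -0.0059; 0.0198 -0.0324]  nu=[2.2394, -0.6901]  x^+=[-1.4198, -3.0863]  P^+=[0.5642 0.2387; 0.2387 0.8575]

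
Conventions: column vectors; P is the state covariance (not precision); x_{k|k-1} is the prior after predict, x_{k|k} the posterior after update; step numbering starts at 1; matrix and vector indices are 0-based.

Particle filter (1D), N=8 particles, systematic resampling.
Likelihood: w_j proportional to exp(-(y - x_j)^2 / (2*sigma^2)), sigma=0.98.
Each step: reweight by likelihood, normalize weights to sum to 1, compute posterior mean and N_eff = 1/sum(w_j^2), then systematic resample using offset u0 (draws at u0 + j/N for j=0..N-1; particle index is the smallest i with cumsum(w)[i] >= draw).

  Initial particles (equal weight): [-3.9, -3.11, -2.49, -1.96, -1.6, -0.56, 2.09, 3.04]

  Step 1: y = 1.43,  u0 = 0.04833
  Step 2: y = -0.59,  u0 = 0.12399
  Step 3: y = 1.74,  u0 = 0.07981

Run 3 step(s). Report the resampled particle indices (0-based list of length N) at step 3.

resampled_idx = [1, 2, 4, 6, 7, 7, 7, 7]

step 1: w=[0.0000, 0.0000, 0.0003, 0.0021, 0.0070, 0.1065, 0.6670, 0.2171]  mean=1.9782  Neff=1.9863  idx=[5, 6, 6, 6, 6, 6, 7, 7]
step 2: w=[0.8921, 0.0212, 0.0212, 0.0212, 0.0212, 0.0212, 0.0009, 0.0009]  mean=-0.2722  Neff=1.2531  idx=[0, 0, 0, 0, 0, 0, 0, 6]
step 3: w=[0.0740, 0.0740, 0.0740, 0.0740, 0.0740, 0.0740, 0.0740, 0.4821]  mean=1.1755  Neff=3.6938  idx=[1, 2, 4, 6, 7, 7, 7, 7]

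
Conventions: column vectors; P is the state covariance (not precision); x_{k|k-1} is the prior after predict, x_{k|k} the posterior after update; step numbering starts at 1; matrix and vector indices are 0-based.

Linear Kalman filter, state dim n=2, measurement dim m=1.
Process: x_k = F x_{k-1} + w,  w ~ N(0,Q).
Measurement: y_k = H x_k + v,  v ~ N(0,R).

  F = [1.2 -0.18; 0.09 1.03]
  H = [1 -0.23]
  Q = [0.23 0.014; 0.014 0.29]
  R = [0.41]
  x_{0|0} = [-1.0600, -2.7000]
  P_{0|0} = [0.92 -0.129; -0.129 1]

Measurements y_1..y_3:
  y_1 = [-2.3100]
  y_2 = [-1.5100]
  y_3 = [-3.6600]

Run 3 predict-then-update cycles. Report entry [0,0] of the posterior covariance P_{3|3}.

P_post[0,0] = 0.2830

step 1: x^-=[-0.7860, -2.8764]  P^-=[1.6429 -0.2294; -0.2294 1.3344]  S=[2.2290]  K=[0.7607; -0.2406]  nu=[-2.1856]  x^+=[-2.4486, -2.3505]  P^+=[0.3530 0.1786; 0.1786 1.2054]
step 2: x^-=[-2.5152, -2.6414]  P^-=[0.7002 0.0465; 0.0465 1.6048]  S=[1.1737]  K=[0.5875; -0.2749]  nu=[0.3977]  x^+=[-2.2816, -2.7508]  P^+=[0.2951 0.2360; 0.2360 1.5161]
step 3: x^-=[-2.2428, -3.0386]  P^-=[0.6022 0.0527; 0.0527 1.9446]  S=[1.0908]  K=[0.5409; -0.3617]  nu=[-2.1161]  x^+=[-3.3875, -2.2732]  P^+=[0.2830 0.2661; 0.2661 1.8018]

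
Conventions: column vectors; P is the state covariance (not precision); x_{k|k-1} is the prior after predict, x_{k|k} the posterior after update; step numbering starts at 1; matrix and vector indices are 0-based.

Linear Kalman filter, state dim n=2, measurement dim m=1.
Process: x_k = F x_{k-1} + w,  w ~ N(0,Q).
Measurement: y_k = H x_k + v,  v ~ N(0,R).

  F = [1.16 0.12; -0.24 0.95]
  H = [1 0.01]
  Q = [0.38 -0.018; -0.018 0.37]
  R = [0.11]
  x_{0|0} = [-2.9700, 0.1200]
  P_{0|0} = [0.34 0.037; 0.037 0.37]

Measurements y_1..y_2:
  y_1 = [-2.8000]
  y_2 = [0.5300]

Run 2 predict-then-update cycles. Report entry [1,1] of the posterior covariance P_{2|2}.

step 1: x^-=[-3.4308, 0.8268]  P^-=[0.8531 -0.0308; -0.0308 0.7066]  S=[0.9626]  K=[0.8860; -0.0246]  nu=[0.6225]  x^+=[-2.8793, 0.8115]  P^+=[0.0976 -0.0098; -0.0098 0.7061]
step 2: x^-=[-3.2426, 1.4619]  P^-=[0.5187 0.0248; 0.0248 1.0173]  S=[0.6293]  K=[0.8247; 0.0556]  nu=[3.7579]  x^+=[-0.1436, 1.6710]  P^+=[0.0908 -0.0040; -0.0040 1.0153]

P_post[1,1] = 1.0153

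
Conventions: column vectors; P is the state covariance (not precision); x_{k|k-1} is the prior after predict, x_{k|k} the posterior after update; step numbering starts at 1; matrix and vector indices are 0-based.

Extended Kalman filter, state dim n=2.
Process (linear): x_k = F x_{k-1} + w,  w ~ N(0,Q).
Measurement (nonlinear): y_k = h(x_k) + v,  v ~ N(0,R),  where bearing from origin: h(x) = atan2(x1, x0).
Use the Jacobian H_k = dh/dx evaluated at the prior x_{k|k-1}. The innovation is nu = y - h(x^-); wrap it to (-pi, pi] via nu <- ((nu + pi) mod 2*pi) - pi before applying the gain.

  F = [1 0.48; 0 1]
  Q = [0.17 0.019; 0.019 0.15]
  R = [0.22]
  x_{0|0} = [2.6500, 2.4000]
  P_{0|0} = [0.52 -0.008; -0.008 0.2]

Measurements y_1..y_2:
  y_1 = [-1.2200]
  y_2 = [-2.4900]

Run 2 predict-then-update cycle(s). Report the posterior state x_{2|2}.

x_post = [5.4771, 1.2384]

step 1: x^-=[3.8020, 2.4000]  P^-=[0.7284 0.1070; 0.1070 0.3500]  H_jac=[-0.1187 0.1881]  S=[0.2379]  K=[-0.2789; 0.2233]  nu=[-1.7831]  x^+=[4.2994, 2.0018]  P^+=[0.7099 0.1218; 0.1218 0.3381]
step 2: x^-=[5.2602, 2.0018]  P^-=[1.0747 0.3031; 0.3031 0.4881]  H_jac=[-0.0632 0.1661]  S=[0.2314]  K=[-0.0760; 0.2675]  nu=[-2.8536]  x^+=[5.4771, 1.2384]  P^+=[1.0734 0.3078; 0.3078 0.4716]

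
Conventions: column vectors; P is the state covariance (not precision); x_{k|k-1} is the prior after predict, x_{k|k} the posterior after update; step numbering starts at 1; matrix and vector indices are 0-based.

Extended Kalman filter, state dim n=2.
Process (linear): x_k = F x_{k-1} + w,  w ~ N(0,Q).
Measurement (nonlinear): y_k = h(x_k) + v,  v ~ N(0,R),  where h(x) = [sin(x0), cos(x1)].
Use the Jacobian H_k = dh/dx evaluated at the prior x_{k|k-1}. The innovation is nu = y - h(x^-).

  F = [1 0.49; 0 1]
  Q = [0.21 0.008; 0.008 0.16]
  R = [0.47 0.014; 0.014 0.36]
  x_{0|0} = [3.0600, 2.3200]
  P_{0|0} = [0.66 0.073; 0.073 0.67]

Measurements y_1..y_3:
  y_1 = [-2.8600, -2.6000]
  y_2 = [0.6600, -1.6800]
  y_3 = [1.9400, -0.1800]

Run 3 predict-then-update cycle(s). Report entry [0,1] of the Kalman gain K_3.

K[0,1] = 0.0773

step 1: x^-=[4.1968, 2.3200]  P^-=[1.1024 0.4093; 0.4093 0.8300]  H_jac=[-0.4930 0.0000; 0.0000 -0.7322]  S=[0.7380 0.1618; 0.1618 0.8050]  K=[-0.6851 -0.2346; -0.1129 -0.7323]  nu=[-1.9900, -1.9189]  x^+=[6.0103, 3.9499]  P^+=[0.6597 0.1285; 0.1285 0.3622]
step 2: x^-=[7.9458, 3.9499]  P^-=[1.0826 0.3139; 0.3139 0.5222]  H_jac=[-0.0917 0.0000; 0.0000 0.7231]  S=[0.4791 -0.0068; -0.0068 0.6331]  K=[-0.2021 0.3564; -0.0516 0.5959]  nu=[-0.3358, -0.9893]  x^+=[7.6611, 3.3777]  P^+=[0.9816 0.1735; 0.1735 0.2957]
step 3: x^-=[9.3162, 3.3777]  P^-=[1.4326 0.3264; 0.3264 0.4557]  H_jac=[-0.9941 0.0000; 0.0000 0.2339]  S=[1.8858 -0.0619; -0.0619 0.3849]  K=[-0.7527 0.0773; -0.1638 0.2506]  nu=[1.8316, 0.7923]  x^+=[7.9988, 3.2761]  P^+=[0.3548 0.0739; 0.0739 0.3758]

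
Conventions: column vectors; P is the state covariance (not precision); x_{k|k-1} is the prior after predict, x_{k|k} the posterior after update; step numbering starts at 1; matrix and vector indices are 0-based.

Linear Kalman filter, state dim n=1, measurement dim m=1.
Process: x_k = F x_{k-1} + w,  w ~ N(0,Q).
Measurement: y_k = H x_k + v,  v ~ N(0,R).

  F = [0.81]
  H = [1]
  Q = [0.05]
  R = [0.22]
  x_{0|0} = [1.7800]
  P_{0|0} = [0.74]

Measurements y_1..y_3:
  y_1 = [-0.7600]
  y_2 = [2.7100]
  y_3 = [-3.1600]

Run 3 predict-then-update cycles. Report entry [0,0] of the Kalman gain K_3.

step 1: x^-=[1.4418]  P^-=[0.5355]  S=[0.7555]  K=[0.7088]  nu=[-2.2018]  x^+=[-0.1189]  P^+=[0.1559]
step 2: x^-=[-0.0963]  P^-=[0.1523]  S=[0.3723]  K=[0.4091]  nu=[2.8063]  x^+=[1.0518]  P^+=[0.0900]
step 3: x^-=[0.8519]  P^-=[0.1090]  S=[0.3290]  K=[0.3314]  nu=[-4.0119]  x^+=[-0.4777]  P^+=[0.0729]

K[0,0] = 0.3314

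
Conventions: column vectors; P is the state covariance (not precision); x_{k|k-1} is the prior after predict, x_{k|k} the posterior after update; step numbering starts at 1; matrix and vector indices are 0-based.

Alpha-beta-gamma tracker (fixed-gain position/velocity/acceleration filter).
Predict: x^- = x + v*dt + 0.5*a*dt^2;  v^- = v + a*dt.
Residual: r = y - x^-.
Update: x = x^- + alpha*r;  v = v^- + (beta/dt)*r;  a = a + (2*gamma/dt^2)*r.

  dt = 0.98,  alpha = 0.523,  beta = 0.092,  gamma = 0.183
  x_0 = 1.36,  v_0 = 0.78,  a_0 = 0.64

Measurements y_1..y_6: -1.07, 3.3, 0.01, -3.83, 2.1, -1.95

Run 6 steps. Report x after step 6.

x_post = -3.2095

step 1: x_pred=2.4317  r=-3.5017  x^+=0.6003  v^+=1.0785  a^+=-0.6945
step 2: x_pred=1.3237  r=1.9763  x^+=2.3573  v^+=0.5834  a^+=0.0587
step 3: x_pred=2.9572  r=-2.9472  x^+=1.4158  v^+=0.3642  a^+=-1.0645
step 4: x_pred=1.2616  r=-5.0916  x^+=-1.4013  v^+=-1.1570  a^+=-3.0049
step 5: x_pred=-3.9781  r=6.0781  x^+=-0.7992  v^+=-3.5311  a^+=-0.6886
step 6: x_pred=-4.5904  r=2.6404  x^+=-3.2095  v^+=-3.9581  a^+=0.3177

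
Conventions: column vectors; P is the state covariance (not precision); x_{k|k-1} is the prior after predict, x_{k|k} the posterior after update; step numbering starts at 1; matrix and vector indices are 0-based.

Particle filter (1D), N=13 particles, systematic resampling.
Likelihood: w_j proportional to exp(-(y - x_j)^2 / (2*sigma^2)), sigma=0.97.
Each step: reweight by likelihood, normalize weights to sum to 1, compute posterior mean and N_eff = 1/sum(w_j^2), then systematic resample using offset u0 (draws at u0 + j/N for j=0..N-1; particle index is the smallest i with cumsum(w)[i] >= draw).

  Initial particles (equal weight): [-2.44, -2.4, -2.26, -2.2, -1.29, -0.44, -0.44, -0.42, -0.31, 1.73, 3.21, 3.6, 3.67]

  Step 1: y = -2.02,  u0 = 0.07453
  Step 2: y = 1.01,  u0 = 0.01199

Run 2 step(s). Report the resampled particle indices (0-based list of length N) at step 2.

resampled_idx = [5, 9, 10, 10, 10, 11, 11, 11, 11, 12, 12, 12, 12]

step 1: w=[0.1643, 0.1671, 0.1750, 0.1774, 0.1359, 0.0479, 0.0479, 0.0463, 0.0381, 0.0001, 0.0000, 0.0000, 0.0000]  mean=-1.8362  Neff=6.9609  idx=[0, 0, 1, 1, 2, 2, 3, 3, 4, 4, 5, 7, 8]
step 2: w=[0.0015, 0.0015, 0.0017, 0.0017, 0.0028, 0.0028, 0.0035, 0.0035, 0.0500, 0.0500, 0.2718, 0.2802, 0.3291]  mean=-0.5118  Neff=3.7635  idx=[5, 9, 10, 10, 10, 11, 11, 11, 11, 12, 12, 12, 12]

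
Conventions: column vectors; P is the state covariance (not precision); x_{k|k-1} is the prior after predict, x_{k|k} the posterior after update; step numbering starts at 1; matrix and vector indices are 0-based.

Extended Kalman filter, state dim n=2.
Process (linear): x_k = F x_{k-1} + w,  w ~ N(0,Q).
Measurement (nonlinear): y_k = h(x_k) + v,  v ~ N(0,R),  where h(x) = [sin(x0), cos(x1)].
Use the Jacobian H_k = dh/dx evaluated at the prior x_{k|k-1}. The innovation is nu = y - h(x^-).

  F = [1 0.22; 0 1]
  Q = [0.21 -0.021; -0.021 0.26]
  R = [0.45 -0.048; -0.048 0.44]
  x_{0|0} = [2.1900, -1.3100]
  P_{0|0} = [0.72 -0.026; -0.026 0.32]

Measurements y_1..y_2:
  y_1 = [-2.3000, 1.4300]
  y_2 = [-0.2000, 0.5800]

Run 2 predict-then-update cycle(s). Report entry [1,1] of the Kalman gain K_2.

K[1,1] = 0.5230

step 1: x^-=[1.9018, -1.3100]  P^-=[0.9340 0.0234; 0.0234 0.5800]  H_jac=[-0.3250 0.0000; 0.0000 0.9662]  S=[0.5487 -0.0553; -0.0553 0.9814]  K=[-0.5541 -0.0082; 0.0440 0.5735]  nu=[-3.2457, 1.1721]  x^+=[3.6906, -0.7806]  P^+=[0.7660 0.0238; 0.0238 0.2590]
step 2: x^-=[3.5189, -0.7806]  P^-=[0.9990 0.0598; 0.0598 0.5190]  H_jac=[-0.9297 0.0000; 0.0000 0.7037]  S=[1.3134 -0.0871; -0.0871 0.6970]  K=[-0.7090 -0.0283; -0.0076 0.5230]  nu=[0.1684, -0.1305]  x^+=[3.4032, -0.8501]  P^+=[0.3417 0.0307; 0.0307 0.3275]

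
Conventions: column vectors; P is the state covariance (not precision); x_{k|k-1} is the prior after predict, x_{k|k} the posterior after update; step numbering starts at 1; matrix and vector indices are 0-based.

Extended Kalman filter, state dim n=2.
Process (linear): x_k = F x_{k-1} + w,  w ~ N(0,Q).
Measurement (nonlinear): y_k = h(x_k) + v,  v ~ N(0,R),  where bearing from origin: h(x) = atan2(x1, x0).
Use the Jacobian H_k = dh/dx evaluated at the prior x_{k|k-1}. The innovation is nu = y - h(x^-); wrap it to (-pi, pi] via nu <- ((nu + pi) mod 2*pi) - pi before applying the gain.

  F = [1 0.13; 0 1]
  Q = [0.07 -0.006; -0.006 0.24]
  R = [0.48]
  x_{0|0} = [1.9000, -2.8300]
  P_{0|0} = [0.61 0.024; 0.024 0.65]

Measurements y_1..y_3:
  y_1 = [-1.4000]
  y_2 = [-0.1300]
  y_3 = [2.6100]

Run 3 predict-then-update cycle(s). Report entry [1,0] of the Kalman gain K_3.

step 1: x^-=[1.5321, -2.8300]  P^-=[0.6972 0.1025; 0.1025 0.8900]  H_jac=[0.2733 0.1479]  S=[0.5598]  K=[0.3674; 0.2852]  nu=[-0.3254]  x^+=[1.4125, -2.9228]  P^+=[0.6217 0.0438; 0.0438 0.8445]
step 2: x^-=[1.0326, -2.9228]  P^-=[0.7173 0.1476; 0.1476 1.0845]  H_jac=[0.3042 0.1075]  S=[0.5685]  K=[0.4117; 0.2839]  nu=[1.1012]  x^+=[1.4859, -2.6101]  P^+=[0.6210 0.0812; 0.0812 1.0386]
step 3: x^-=[1.1466, -2.6101]  P^-=[0.7296 0.2102; 0.2102 1.2786]  H_jac=[0.3211 0.1411]  S=[0.5997]  K=[0.4401; 0.4133]  nu=[-2.5163]  x^+=[0.0391, -3.6501]  P^+=[0.6134 0.1011; 0.1011 1.1762]

K[1,0] = 0.4133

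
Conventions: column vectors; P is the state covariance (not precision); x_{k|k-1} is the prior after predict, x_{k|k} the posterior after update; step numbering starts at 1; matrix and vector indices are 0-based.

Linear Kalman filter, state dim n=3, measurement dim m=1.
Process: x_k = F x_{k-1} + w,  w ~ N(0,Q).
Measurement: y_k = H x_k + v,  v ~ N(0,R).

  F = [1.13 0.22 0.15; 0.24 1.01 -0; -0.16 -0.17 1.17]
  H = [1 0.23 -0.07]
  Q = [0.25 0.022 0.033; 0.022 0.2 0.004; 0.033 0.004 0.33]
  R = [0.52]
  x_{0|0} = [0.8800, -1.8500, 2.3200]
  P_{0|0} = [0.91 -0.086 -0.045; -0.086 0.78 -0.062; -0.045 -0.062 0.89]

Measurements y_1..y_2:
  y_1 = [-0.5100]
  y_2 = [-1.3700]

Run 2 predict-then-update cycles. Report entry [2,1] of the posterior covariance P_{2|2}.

P_post[2,1] = -0.3402

step 1: x^-=[0.9354, -1.6573, 2.8881]  P^-=[1.4076 0.3284 -0.0577; 0.3284 1.0064 -0.2334; -0.0577 -0.2334 1.6310]  S=[2.1555]  K=[0.6900; 0.2673; -0.1047]  nu=[-0.8621]  x^+=[0.3406, -1.8877, 2.9783]  P^+=[0.3815 -0.0692 0.0979; -0.0692 0.8524 -0.1731; 0.0979 -0.1731 1.6074]
step 2: x^-=[0.4163, -1.8249, 3.7511]  P^-=[0.8020 0.2096 0.3169; 0.2096 1.0580 -0.3200; 0.3169 -0.3200 2.5932]  S=[1.4530]  K=[0.5699; 0.3271; 0.0425]  nu=[-1.1041]  x^+=[-0.2128, -2.1860, 3.7041]  P^+=[0.3301 -0.0613 0.2817; -0.0613 0.9025 -0.3402; 0.2817 -0.3402 2.5905]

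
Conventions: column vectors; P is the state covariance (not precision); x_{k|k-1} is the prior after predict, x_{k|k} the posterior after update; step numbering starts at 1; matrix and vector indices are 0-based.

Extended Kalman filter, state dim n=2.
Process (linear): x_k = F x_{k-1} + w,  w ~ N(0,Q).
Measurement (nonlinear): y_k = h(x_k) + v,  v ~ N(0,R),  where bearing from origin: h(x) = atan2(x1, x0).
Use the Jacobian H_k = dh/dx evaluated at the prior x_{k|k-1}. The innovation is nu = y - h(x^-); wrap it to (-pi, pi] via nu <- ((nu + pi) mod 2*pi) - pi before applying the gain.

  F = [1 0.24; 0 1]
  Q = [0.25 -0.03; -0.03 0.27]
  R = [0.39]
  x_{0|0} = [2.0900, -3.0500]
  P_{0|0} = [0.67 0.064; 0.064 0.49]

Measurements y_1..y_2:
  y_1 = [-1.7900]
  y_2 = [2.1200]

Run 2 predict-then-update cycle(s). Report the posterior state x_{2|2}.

step 1: x^-=[1.3580, -3.0500]  P^-=[0.9789 0.1516; 0.1516 0.7600]  H_jac=[0.2736 0.1218]  S=[0.4847]  K=[0.5908; 0.2766]  nu=[-0.6381]  x^+=[0.9810, -3.2265]  P^+=[0.8098 0.0724; 0.0724 0.7229]
step 2: x^-=[0.2067, -3.2265]  P^-=[1.1362 0.2159; 0.2159 0.9929]  H_jac=[0.3087 0.0198]  S=[0.5013]  K=[0.7081; 0.1721]  nu=[-2.6564]  x^+=[-1.6744, -3.6837]  P^+=[0.8848 0.1548; 0.1548 0.9781]

x_post = [-1.6744, -3.6837]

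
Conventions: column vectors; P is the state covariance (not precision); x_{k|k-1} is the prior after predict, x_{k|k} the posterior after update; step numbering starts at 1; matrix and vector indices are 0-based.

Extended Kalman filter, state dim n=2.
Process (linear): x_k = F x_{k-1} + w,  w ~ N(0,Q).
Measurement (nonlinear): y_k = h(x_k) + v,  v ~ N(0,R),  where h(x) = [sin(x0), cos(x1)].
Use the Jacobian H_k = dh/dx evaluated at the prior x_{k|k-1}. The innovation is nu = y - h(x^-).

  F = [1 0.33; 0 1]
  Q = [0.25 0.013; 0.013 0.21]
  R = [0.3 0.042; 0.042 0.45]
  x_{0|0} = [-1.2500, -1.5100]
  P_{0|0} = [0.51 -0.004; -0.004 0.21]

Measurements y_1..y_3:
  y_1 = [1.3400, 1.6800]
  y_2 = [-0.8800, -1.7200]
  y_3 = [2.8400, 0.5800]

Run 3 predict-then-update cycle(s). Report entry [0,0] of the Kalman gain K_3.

step 1: x^-=[-1.7483, -1.5100]  P^-=[0.7802 0.0783; 0.0783 0.4200]  H_jac=[-0.1766 0.0000; 0.0000 0.9982]  S=[0.3243 0.0282; 0.0282 0.8684]  K=[-0.4338 0.1041; -0.0848 0.4855]  nu=[2.3243, 1.6192]  x^+=[-2.5881, -0.9211]  P^+=[0.7123 0.0287; 0.0287 0.2153]
step 2: x^-=[-2.8921, -0.9211]  P^-=[1.0047 0.1127; 0.1127 0.4253]  H_jac=[-0.9690 0.0000; 0.0000 0.7963]  S=[1.2434 -0.0450; -0.0450 0.7197]  K=[-0.7802 0.0760; -0.0710 0.4661]  nu=[-0.6331, -2.3250]  x^+=[-2.5747, -1.9599]  P^+=[0.2383 0.0018; 0.0018 0.2597]
step 3: x^-=[-3.2215, -1.9599]  P^-=[0.5177 0.1005; 0.1005 0.4697]  H_jac=[-0.9968 0.0000; 0.0000 0.9253]  S=[0.8144 -0.0507; -0.0507 0.8521]  K=[-0.6292 0.0717; -0.0916 0.5046]  nu=[2.7602, 0.9594]  x^+=[-4.8894, -1.7286]  P^+=[0.1863 0.0063; 0.0063 0.2412]

K[0,0] = -0.6292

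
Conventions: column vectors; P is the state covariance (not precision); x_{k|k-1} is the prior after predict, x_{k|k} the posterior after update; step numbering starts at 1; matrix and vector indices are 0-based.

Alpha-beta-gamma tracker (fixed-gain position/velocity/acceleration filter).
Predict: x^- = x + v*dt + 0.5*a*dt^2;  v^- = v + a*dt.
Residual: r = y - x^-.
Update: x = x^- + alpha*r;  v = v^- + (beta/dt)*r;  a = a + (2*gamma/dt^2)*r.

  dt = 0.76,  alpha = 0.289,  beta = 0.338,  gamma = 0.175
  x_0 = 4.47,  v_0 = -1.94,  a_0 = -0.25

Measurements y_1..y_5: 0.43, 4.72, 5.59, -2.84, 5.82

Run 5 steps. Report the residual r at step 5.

resid = 1.5130

step 1: x_pred=2.9234  r=-2.4934  x^+=2.2028  v^+=-3.2389  a^+=-1.7609
step 2: x_pred=-0.7673  r=5.4873  x^+=0.8185  v^+=-2.1368  a^+=1.5642
step 3: x_pred=-0.3537  r=5.9437  x^+=1.3640  v^+=1.6954  a^+=5.1658
step 4: x_pred=4.1444  r=-6.9844  x^+=2.1259  v^+=2.5152  a^+=0.9336
step 5: x_pred=4.3070  r=1.5130  x^+=4.7443  v^+=3.8975  a^+=1.8503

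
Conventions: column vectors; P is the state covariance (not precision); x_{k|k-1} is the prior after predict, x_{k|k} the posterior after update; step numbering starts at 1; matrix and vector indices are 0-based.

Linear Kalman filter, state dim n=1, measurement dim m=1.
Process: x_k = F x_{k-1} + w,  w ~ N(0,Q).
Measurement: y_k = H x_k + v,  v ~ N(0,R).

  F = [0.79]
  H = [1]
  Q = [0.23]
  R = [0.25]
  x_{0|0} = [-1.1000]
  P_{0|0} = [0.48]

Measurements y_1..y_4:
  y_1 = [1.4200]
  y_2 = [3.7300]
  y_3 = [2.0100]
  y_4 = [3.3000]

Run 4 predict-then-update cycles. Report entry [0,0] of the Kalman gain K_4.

step 1: x^-=[-0.8690]  P^-=[0.5296]  S=[0.7796]  K=[0.6793]  nu=[2.2890]  x^+=[0.6859]  P^+=[0.1698]
step 2: x^-=[0.5419]  P^-=[0.3360]  S=[0.5860]  K=[0.5734]  nu=[3.1881]  x^+=[2.3699]  P^+=[0.1433]
step 3: x^-=[1.8722]  P^-=[0.3195]  S=[0.5695]  K=[0.5610]  nu=[0.1378]  x^+=[1.9495]  P^+=[0.1402]
step 4: x^-=[1.5401]  P^-=[0.3175]  S=[0.5675]  K=[0.5595]  nu=[1.7599]  x^+=[2.5248]  P^+=[0.1399]

K[0,0] = 0.5595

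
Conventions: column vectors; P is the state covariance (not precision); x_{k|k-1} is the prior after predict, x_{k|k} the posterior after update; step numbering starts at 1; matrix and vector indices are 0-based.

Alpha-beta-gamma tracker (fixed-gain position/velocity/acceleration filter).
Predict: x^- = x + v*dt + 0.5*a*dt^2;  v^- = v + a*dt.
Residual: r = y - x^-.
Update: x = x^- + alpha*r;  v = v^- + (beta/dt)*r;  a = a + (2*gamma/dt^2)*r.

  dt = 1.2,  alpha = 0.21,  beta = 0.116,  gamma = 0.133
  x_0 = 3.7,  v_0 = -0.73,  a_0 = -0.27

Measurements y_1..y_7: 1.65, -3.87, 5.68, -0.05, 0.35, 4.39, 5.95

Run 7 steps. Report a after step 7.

step 1: x_pred=2.6296  r=-0.9796  x^+=2.4239  v^+=-1.1487  a^+=-0.4510
step 2: x_pred=0.7208  r=-4.5908  x^+=-0.2433  v^+=-2.1336  a^+=-1.2990
step 3: x_pred=-3.7389  r=9.4189  x^+=-1.7609  v^+=-2.7819  a^+=0.4409
step 4: x_pred=-4.7817  r=4.7317  x^+=-3.7881  v^+=-1.7954  a^+=1.3150
step 5: x_pred=-4.9958  r=5.3458  x^+=-3.8732  v^+=0.2993  a^+=2.3024
step 6: x_pred=-1.8562  r=6.2462  x^+=-0.5445  v^+=3.6661  a^+=3.4563
step 7: x_pred=6.3433  r=-0.3933  x^+=6.2607  v^+=7.7756  a^+=3.3836

a_post = 3.3836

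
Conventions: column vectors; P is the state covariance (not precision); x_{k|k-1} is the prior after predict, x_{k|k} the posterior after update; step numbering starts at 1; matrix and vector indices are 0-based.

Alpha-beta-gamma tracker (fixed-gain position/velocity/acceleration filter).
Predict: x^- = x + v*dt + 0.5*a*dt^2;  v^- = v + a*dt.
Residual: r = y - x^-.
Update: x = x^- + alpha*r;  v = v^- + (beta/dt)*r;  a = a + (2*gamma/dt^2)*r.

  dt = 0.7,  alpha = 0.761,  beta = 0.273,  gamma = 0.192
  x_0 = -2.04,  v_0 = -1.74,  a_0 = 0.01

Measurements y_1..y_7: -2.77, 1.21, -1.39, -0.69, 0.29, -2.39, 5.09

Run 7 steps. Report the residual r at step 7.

resid = 7.6134

step 1: x_pred=-3.2555  r=0.4855  x^+=-2.8860  v^+=-1.5436  a^+=0.3905
step 2: x_pred=-3.8709  r=5.0809  x^+=-0.0043  v^+=0.7113  a^+=4.3723
step 3: x_pred=1.5648  r=-2.9548  x^+=-0.6838  v^+=2.6195  a^+=2.0567
step 4: x_pred=1.6538  r=-2.3438  x^+=-0.1298  v^+=3.1452  a^+=0.2200
step 5: x_pred=2.1257  r=-1.8357  x^+=0.7287  v^+=2.5832  a^+=-1.2186
step 6: x_pred=2.2384  r=-4.6284  x^+=-1.2838  v^+=-0.0749  a^+=-4.8458
step 7: x_pred=-2.5234  r=7.6134  x^+=3.2704  v^+=-0.4977  a^+=1.1207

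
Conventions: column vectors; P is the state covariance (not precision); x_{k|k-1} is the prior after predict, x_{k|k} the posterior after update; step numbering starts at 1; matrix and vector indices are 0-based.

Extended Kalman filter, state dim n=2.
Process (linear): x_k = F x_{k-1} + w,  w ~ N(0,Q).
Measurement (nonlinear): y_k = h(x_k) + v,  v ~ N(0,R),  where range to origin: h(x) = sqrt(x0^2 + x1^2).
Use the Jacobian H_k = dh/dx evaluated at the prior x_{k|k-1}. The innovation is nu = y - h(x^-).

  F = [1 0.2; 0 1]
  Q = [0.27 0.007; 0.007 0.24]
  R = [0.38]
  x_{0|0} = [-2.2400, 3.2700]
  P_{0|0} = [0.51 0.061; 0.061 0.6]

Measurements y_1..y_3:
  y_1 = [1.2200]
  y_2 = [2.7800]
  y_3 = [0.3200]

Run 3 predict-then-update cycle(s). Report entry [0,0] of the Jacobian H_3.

step 1: x^-=[-1.5860, 3.2700]  P^-=[0.8284 0.1880; 0.1880 0.8400]  H_jac=[-0.4364 0.8998]  S=[1.0702]  K=[-0.1797; 0.6296]  nu=[-2.4143]  x^+=[-1.1520, 1.7500]  P^+=[0.7938 0.3091; 0.3091 0.4158]
step 2: x^-=[-0.8020, 1.7500]  P^-=[1.2041 0.3993; 0.3993 0.6558]  H_jac=[-0.4166 0.9091]  S=[0.8285]  K=[-0.1674; 0.5188]  nu=[0.8550]  x^+=[-0.9452, 2.1935]  P^+=[1.1809 0.4712; 0.4712 0.4328]
step 3: x^-=[-0.5065, 2.1935]  P^-=[1.6567 0.5648; 0.5648 0.6728]  H_jac=[-0.2250 0.9744]  S=[0.8550]  K=[0.2077; 0.6181]  nu=[-1.9312]  x^+=[-0.9076, 0.9998]  P^+=[1.6198 0.4550; 0.4550 0.3461]

H_jac[0,0] = -0.2250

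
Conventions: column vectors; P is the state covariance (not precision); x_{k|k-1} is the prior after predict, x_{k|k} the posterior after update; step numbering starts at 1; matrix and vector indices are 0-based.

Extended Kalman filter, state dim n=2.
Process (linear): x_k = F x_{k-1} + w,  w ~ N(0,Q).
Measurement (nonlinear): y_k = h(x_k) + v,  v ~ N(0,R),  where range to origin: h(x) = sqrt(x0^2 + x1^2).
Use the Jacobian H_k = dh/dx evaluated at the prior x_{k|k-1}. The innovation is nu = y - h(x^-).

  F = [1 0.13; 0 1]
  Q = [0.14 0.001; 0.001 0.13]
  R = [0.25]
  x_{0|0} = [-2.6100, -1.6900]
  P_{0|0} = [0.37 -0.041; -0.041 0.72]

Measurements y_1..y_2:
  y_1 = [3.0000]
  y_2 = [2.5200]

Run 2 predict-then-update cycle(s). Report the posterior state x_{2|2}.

x_post = [-2.5432, -1.2422]

step 1: x^-=[-2.8297, -1.6900]  P^-=[0.5115 0.0536; 0.0536 0.8500]  H_jac=[-0.8585 -0.5128]  S=[0.8977]  K=[-0.5198; -0.5368]  nu=[-0.2960]  x^+=[-2.6759, -1.5311]  P^+=[0.2689 -0.1969; -0.1969 0.5914]
step 2: x^-=[-2.8749, -1.5311]  P^-=[0.3678 -0.1190; -0.1190 0.7214]  H_jac=[-0.8826 -0.4701]  S=[0.5971]  K=[-0.4499; -0.3920]  nu=[-0.7372]  x^+=[-2.5432, -1.2422]  P^+=[0.2469 -0.2243; -0.2243 0.6296]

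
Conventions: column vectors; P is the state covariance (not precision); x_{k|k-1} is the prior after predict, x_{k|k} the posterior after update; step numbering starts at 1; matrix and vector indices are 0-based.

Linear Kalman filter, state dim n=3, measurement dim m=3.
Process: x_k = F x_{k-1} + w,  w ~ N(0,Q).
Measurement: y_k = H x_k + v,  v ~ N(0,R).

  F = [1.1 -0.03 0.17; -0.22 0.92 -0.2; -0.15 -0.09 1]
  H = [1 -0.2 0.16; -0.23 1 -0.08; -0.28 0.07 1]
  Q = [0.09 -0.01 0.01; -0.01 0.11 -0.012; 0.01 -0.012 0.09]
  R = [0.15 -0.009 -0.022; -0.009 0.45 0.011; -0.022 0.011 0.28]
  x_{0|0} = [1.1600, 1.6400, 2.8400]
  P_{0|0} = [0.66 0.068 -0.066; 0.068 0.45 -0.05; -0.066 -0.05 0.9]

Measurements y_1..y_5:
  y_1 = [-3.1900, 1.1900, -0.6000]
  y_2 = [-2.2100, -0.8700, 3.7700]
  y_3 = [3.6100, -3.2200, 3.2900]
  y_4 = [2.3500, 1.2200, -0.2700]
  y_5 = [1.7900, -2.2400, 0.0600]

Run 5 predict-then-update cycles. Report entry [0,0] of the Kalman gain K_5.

step 1: x^-=[1.7096, 0.6856, 2.5184]  P^-=[0.8864 -0.1346 -0.0198; -0.1346 0.5439 -0.2499; -0.0198 -0.2499 1.0391]  S=[1.1482 -0.5174 -0.1002; -0.5174 1.1486 -0.1815; -0.1002 -0.1815 1.3726]  K=[0.8013 0.0459 -0.1375; -0.0295 0.4945 -0.0636; 0.2027 -0.0756 0.7531]  nu=[-5.1654, 1.0991, -2.6877]  x^+=[-2.0096, 1.5524, -0.6361]  P^+=[0.1344 0.0412 -0.0209; 0.0412 0.2303 -0.0163; -0.0209 -0.0163 0.2009]
step 2: x^-=[-2.3653, 1.9975, -0.4744]  P^-=[0.2483 -0.0110 -0.0030; -0.0110 0.3069 -0.0830; -0.0030 -0.0830 0.3061]  S=[0.4271 -0.1572 -0.0354; -0.1572 0.7903 -0.0547; -0.0354 -0.0547 0.5975]  K=[0.5874 0.0250 -0.0855; -0.0654 0.3824 -0.0667; 0.1638 -0.0675 0.5074]  nu=[0.6307, -3.4495, 3.4423]  x^+=[-2.3755, 0.4077, 1.6084]  P^+=[0.0969 0.0264 -0.0113; 0.0264 0.1766 -0.0180; -0.0113 -0.0180 0.1358]
step 3: x^-=[-2.3519, 0.5760, 1.9280]  P^-=[0.2055 -0.0160 0.0037; -0.0160 0.2645 -0.0684; 0.0037 -0.0684 0.2368]  S=[0.3841 -0.1415 -0.0309; -0.1415 0.7454 -0.0403; -0.0309 -0.0403 0.5231]  K=[0.5443 0.0141 -0.0718; -0.0853 0.3475 -0.0651; 0.1560 -0.0647 0.4457]  nu=[5.7686, -4.1827, 0.6631]  x^+=[0.6813, -1.4124, 3.3941]  P^+=[0.0885 0.0203 -0.0085; 0.0203 0.1596 -0.0180; -0.0085 -0.0180 0.1195]
step 4: x^-=[1.3688, -2.1281, 3.4190]  P^-=[0.1964 -0.0199 0.0059; -0.0199 0.2518 -0.0639; 0.0059 -0.0639 0.2192]  S=[0.3760 -0.1401 -0.0303; -0.1401 0.7332 -0.0351; -0.0303 -0.0351 0.5043]  K=[0.5334 0.0093 -0.0675; -0.0941 0.3357 -0.0629; 0.1538 -0.0630 0.4273]  nu=[0.0085, 3.9364, -3.1568]  x^+=[1.6230, -0.6088, 1.8234]  P^+=[0.0862 0.0179 -0.0076; 0.0179 0.1539 -0.0176; -0.0076 -0.0176 0.1147]
step 5: x^-=[2.1135, -1.2818, 1.6347]  P^-=[0.1939 -0.0217 0.0066; -0.0217 0.2476 -0.0620; 0.0066 -0.0620 0.2138]  S=[0.3740 -0.1403 -0.0303; -0.1403 0.7294 -0.0329; -0.0303 -0.0329 0.4987]  K=[0.5302 0.0073 -0.0660; -0.0976 0.3316 -0.0615; 0.1531 -0.0621 0.4215]  nu=[-0.8414, -0.3413, -0.8932]  x^+=[1.7238, -1.2579, 1.1506]  P^+=[0.0855 0.0169 -0.0073; 0.0169 0.1519 -0.0173; -0.0073 -0.0173 0.1131]

K[0,0] = 0.5302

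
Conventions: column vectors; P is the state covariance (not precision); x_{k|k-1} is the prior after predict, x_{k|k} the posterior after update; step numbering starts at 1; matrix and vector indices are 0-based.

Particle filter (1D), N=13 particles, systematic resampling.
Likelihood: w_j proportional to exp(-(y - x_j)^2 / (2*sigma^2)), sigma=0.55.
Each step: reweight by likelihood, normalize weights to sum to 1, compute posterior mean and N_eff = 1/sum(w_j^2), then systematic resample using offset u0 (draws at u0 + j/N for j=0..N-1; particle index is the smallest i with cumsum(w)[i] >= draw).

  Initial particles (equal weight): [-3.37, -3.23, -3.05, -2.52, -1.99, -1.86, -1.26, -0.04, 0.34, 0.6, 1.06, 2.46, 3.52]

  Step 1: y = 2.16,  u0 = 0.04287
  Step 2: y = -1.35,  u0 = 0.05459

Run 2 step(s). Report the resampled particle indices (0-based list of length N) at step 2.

step 1: w=[0.0000, 0.0000, 0.0000, 0.0000, 0.0000, 0.0000, 0.0000, 0.0003, 0.0039, 0.0168, 0.1269, 0.8080, 0.0441]  mean=2.2887  Neff=1.4899  idx=[10, 10, 11, 11, 11, 11, 11, 11, 11, 11, 11, 11, 12]
step 2: w=[0.5000, 0.5000, 0.0000, 0.0000, 0.0000, 0.0000, 0.0000, 0.0000, 0.0000, 0.0000, 0.0000, 0.0000, 0.0000]  mean=1.0600  Neff=2.0000  idx=[0, 0, 0, 0, 0, 0, 1, 1, 1, 1, 1, 1, 1]

resampled_idx = [0, 0, 0, 0, 0, 0, 1, 1, 1, 1, 1, 1, 1]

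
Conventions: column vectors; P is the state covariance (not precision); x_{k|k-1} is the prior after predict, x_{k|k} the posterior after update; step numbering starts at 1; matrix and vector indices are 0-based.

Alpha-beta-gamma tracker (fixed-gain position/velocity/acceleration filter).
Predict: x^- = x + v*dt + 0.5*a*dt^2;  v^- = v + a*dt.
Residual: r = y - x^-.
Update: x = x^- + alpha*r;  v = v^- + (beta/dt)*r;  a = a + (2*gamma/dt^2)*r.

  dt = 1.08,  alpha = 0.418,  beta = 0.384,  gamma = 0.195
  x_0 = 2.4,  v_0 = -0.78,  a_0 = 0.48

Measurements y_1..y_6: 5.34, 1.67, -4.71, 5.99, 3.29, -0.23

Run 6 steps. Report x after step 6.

x_post = 0.2713

step 1: x_pred=1.8375  r=3.5025  x^+=3.3016  v^+=0.9837  a^+=1.6511
step 2: x_pred=5.3269  r=-3.6569  x^+=3.7983  v^+=1.4667  a^+=0.4284
step 3: x_pred=5.6321  r=-10.3421  x^+=1.3091  v^+=-1.7479  a^+=-3.0297
step 4: x_pred=-2.3455  r=8.3355  x^+=1.1387  v^+=-2.0562  a^+=-0.2426
step 5: x_pred=-1.2234  r=4.5134  x^+=0.6632  v^+=-0.7134  a^+=1.2665
step 6: x_pred=0.6313  r=-0.8613  x^+=0.2713  v^+=0.3482  a^+=0.9785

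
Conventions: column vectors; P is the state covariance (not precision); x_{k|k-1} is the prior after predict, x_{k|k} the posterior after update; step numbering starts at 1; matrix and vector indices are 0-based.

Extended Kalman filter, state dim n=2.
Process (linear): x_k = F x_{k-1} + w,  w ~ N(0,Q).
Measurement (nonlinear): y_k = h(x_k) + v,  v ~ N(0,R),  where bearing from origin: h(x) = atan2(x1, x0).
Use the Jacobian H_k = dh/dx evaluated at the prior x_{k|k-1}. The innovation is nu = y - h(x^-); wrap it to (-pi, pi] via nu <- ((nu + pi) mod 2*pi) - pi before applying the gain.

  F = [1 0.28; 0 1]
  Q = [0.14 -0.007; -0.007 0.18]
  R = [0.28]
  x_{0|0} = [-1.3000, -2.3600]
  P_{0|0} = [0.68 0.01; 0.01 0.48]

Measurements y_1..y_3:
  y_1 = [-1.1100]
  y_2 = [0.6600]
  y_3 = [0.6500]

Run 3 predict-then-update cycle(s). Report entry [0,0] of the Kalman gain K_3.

step 1: x^-=[-1.9608, -2.3600]  P^-=[0.8632 0.1374; 0.1374 0.6600]  H_jac=[0.2507 -0.2083]  S=[0.3485]  K=[0.5388; -0.2956]  nu=[1.1541]  x^+=[-1.3390, -2.7011]  P^+=[0.7621 0.1929; 0.1929 0.6295]
step 2: x^-=[-2.0953, -2.7011]  P^-=[1.0594 0.3622; 0.3622 0.8095]  H_jac=[0.2311 -0.1793]  S=[0.3326]  K=[0.5410; -0.1847]  nu=[2.8906]  x^+=[-0.5316, -3.2351]  P^+=[0.9621 0.3954; 0.3954 0.7982]
step 3: x^-=[-1.4374, -3.2351]  P^-=[1.3861 0.6119; 0.6119 0.9782]  H_jac=[0.2582 -0.1147]  S=[0.3490]  K=[0.8242; 0.1311]  nu=[2.6389]  x^+=[0.7375, -2.8890]  P^+=[1.1491 0.5742; 0.5742 0.9722]

K[0,0] = 0.8242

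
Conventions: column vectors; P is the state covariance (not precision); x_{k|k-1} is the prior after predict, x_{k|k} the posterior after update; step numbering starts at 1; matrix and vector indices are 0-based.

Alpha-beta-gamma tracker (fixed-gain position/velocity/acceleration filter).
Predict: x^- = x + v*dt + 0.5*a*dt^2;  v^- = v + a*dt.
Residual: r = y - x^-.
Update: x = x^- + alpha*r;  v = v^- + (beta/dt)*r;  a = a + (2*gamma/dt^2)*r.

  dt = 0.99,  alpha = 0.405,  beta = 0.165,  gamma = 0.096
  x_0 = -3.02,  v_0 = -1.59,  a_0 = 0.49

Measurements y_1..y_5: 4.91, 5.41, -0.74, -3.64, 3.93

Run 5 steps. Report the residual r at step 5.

resid = -4.4148

step 1: x_pred=-4.3540  r=9.2640  x^+=-0.6021  v^+=0.4391  a^+=2.3048
step 2: x_pred=0.9621  r=4.4479  x^+=2.7635  v^+=3.4622  a^+=3.1761
step 3: x_pred=7.7475  r=-8.4875  x^+=4.3101  v^+=5.1919  a^+=1.5134
step 4: x_pred=10.1918  r=-13.8318  x^+=4.5899  v^+=4.3850  a^+=-1.1962
step 5: x_pred=8.3448  r=-4.4148  x^+=6.5568  v^+=2.4649  a^+=-2.0610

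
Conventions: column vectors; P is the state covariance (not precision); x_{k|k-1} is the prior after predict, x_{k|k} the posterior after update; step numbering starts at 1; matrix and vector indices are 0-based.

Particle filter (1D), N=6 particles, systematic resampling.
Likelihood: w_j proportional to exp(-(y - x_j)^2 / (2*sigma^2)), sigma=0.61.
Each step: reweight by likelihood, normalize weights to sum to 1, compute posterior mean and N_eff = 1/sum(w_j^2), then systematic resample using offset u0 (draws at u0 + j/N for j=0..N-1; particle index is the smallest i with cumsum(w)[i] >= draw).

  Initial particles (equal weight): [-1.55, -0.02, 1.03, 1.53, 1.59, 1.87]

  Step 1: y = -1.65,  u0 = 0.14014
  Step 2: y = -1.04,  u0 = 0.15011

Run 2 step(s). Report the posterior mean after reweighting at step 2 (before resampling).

post_mean = -1.4498

step 1: w=[0.9722, 0.0277, 0.0001, 0.0000, 0.0000, 0.0000]  mean=-1.5074  Neff=1.0572  idx=[0, 0, 0, 0, 0, 1]
step 2: w=[0.1869, 0.1869, 0.1869, 0.1869, 0.1869, 0.0655]  mean=-1.4498  Neff=5.5882  idx=[0, 1, 2, 3, 4, 5]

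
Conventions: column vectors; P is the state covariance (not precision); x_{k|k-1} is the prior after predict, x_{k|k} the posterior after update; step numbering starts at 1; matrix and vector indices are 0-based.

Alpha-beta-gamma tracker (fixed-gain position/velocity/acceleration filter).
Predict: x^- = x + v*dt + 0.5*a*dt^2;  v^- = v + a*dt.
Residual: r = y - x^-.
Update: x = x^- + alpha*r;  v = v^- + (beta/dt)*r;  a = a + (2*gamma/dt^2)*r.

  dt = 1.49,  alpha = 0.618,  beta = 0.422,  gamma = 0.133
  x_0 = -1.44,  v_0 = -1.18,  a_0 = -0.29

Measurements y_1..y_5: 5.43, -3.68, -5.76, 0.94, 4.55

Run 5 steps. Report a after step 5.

a_post = 1.1272

step 1: x_pred=-3.5201  r=8.9501  x^+=2.0111  v^+=0.9228  a^+=0.7824
step 2: x_pred=4.2544  r=-7.9344  x^+=-0.6490  v^+=-0.1587  a^+=-0.1683
step 3: x_pred=-1.0724  r=-4.6876  x^+=-3.9693  v^+=-1.7371  a^+=-0.7299
step 4: x_pred=-7.3679  r=8.3079  x^+=-2.2336  v^+=-0.4718  a^+=0.2655
step 5: x_pred=-2.6419  r=7.1919  x^+=1.8027  v^+=1.9607  a^+=1.1272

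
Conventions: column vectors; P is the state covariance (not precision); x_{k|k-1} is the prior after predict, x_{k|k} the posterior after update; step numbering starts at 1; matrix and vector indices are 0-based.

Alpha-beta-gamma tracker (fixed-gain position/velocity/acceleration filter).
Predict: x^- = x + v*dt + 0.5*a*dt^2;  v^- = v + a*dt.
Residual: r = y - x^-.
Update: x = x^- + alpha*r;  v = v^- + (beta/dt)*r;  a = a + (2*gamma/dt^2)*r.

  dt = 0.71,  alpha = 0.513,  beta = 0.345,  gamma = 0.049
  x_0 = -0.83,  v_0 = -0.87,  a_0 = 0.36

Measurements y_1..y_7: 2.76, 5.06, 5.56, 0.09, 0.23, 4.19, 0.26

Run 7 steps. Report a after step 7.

step 1: x_pred=-1.3570  r=4.1170  x^+=0.7550  v^+=1.3861  a^+=1.1604
step 2: x_pred=2.0316  r=3.0284  x^+=3.5852  v^+=3.6815  a^+=1.7491
step 3: x_pred=6.6399  r=-1.0799  x^+=6.0859  v^+=4.3986  a^+=1.5392
step 4: x_pred=9.5969  r=-9.5069  x^+=4.7198  v^+=0.8719  a^+=-0.3090
step 5: x_pred=5.2610  r=-5.0310  x^+=2.6801  v^+=-1.7922  a^+=-1.2871
step 6: x_pred=1.0832  r=3.1068  x^+=2.6770  v^+=-1.1964  a^+=-0.6831
step 7: x_pred=1.6554  r=-1.3954  x^+=0.9396  v^+=-2.3594  a^+=-0.9544

a_post = -0.9544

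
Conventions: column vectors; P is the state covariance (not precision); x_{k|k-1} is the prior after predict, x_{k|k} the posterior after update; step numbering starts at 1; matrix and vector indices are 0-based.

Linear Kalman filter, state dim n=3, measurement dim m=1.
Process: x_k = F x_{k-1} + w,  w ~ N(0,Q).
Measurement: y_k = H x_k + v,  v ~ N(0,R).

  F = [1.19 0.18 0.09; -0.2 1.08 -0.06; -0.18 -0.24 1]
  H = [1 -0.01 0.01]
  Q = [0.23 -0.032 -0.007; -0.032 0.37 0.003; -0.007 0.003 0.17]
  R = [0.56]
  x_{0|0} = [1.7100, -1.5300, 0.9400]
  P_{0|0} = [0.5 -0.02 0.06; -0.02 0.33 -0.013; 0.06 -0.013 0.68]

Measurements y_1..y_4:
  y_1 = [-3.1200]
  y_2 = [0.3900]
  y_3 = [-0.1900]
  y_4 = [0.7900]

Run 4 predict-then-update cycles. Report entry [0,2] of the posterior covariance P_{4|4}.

step 1: x^-=[1.8441, -2.0508, 0.9994]  P^-=[0.9581 -0.1220 0.0076; -0.1220 0.7891 -0.1280; 0.0076 -0.1280 0.8681]  S=[1.5209]  K=[0.6308; -0.0862; 0.0115]  nu=[-4.9946]  x^+=[-1.3066, -1.6201, 0.9418]  P^+=[0.3529 -0.0393 -0.0035; -0.0393 0.7778 -0.1265; -0.0035 -0.1265 0.8679]
step 2: x^-=[-1.7617, -1.5449, 1.5658]  P^-=[0.7403 -0.0291 -0.0497; -0.0291 1.3277 -0.3700; -0.0497 -0.3700 1.1527]  S=[1.3002]  K=[0.5692; -0.0355; -0.0265]  nu=[2.1206]  x^+=[-0.5546, -1.6200, 1.5096]  P^+=[0.3190 -0.0029 -0.0301; -0.0029 1.3261 -0.3712; -0.0301 -0.3712 1.1518]
step 3: x^-=[-0.8157, -1.7293, 1.9982]  P^-=[0.7144 0.1107 -0.1222; 0.1107 1.9823 -0.7985; -0.1222 -0.7985 1.5973]  S=[1.2702]  K=[0.5606; 0.0652; -0.0773]  nu=[0.5885]  x^+=[-0.4859, -1.6909, 1.9527]  P^+=[0.3152 0.0642 -0.0671; 0.0642 1.9769 -0.7921; -0.0671 -0.7921 1.5897]
step 4: x^-=[-0.7068, -1.8462, 2.4460]  P^-=[0.7408 0.2865 -0.2415; 0.2865 2.7675 -1.4570; -0.2415 -1.4570 2.2937]  S=[1.2910]  K=[0.5697; 0.1892; -0.1580]  nu=[1.4539]  x^+=[0.1215, -1.5711, 2.2162]  P^+=[0.3218 0.1473 -0.1253; 0.1473 2.7213 -1.4184; -0.1253 -1.4184 2.2615]

P_post[0,2] = -0.1253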